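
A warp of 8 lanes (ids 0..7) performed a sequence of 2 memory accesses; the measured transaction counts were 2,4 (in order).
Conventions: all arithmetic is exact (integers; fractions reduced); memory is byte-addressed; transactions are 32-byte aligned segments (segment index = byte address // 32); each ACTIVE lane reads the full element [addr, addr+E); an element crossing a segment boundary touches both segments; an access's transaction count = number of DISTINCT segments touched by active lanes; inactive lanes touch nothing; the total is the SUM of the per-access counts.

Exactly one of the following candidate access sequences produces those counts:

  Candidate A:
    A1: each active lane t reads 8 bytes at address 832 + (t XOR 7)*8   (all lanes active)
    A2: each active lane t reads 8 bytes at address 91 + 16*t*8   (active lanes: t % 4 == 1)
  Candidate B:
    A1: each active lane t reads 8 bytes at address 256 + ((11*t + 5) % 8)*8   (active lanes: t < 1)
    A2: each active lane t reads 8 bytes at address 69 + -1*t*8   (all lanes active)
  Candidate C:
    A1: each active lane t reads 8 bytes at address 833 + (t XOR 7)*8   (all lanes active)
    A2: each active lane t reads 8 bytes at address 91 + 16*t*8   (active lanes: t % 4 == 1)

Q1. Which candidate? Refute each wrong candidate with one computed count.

B: A1 gives 1 transaction, not 2
C: A1 gives 3 transactions, not 2
A: all counts match (2,4)

Answer: A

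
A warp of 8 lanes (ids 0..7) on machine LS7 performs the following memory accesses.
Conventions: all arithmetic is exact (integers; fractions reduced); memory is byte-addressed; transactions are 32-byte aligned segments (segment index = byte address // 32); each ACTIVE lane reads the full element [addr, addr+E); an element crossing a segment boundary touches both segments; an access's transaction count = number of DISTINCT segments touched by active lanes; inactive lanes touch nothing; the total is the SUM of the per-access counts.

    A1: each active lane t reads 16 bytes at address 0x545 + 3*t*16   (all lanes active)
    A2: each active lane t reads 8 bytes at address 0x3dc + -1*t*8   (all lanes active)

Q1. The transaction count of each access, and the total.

A1: 12 transactions
A2: 3 transactions

Answer: 12,3; total 15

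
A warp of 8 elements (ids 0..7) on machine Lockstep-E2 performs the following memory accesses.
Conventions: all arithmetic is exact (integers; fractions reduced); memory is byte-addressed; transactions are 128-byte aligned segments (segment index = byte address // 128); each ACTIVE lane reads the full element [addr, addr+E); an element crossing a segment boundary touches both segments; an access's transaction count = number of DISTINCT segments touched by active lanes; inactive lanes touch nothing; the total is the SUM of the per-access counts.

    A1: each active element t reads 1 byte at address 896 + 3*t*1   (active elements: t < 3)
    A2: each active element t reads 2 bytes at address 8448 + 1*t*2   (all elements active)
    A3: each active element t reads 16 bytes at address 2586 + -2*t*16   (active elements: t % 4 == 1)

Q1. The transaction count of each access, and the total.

A1: 1 transaction
A2: 1 transaction
A3: 3 transactions

Answer: 1,1,3; total 5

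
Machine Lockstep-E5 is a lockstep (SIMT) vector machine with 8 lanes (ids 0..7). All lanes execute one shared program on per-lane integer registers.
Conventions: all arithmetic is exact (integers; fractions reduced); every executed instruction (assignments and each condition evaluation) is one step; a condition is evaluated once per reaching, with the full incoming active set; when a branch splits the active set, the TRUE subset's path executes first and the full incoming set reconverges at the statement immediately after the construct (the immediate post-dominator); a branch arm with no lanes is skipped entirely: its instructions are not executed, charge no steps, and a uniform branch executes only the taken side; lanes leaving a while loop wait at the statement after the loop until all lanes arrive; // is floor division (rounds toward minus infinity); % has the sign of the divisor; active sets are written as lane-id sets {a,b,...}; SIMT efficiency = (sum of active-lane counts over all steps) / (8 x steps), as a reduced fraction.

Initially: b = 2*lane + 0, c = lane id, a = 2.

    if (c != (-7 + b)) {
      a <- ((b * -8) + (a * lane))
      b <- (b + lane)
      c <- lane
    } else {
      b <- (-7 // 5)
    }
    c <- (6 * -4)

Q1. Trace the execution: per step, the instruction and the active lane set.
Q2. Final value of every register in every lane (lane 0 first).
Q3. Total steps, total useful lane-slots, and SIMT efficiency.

step 0: eval (c != (-7 + b))         {0,1,2,3,4,5,6,7}
step 1: a <- ((b * -8) + (a * lane)) {0,1,2,3,4,5,6}
step 2: b <- (b + lane)              {0,1,2,3,4,5,6}
step 3: c <- lane                    {0,1,2,3,4,5,6}
step 4: b <- (-7 // 5)               {7}
step 5: c <- (6 * -4)                {0,1,2,3,4,5,6,7}

Answer: 6 steps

b: 0,3,6,9,12,15,18,-2
c: -24,-24,-24,-24,-24,-24,-24,-24
a: 0,-14,-28,-42,-56,-70,-84,2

steps = 6; useful = 38; efficiency = 38/48 = 19/24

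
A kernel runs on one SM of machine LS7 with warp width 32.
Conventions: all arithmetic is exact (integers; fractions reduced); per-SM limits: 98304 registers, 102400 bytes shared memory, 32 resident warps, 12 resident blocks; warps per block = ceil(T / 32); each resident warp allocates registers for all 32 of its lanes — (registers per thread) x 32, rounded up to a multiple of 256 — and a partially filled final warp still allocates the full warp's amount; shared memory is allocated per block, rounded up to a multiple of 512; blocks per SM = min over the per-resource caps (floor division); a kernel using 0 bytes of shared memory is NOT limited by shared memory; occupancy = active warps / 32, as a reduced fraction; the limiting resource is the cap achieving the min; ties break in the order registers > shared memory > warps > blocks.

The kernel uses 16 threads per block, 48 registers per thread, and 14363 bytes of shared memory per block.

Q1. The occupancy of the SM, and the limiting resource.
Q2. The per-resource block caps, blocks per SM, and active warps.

Answer: occupancy 3/16, limited by shared memory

registers: 64 blocks
shared memory: 6 blocks
warps: 32 blocks
blocks: 12 blocks

Answer: 6 blocks, 6 active warps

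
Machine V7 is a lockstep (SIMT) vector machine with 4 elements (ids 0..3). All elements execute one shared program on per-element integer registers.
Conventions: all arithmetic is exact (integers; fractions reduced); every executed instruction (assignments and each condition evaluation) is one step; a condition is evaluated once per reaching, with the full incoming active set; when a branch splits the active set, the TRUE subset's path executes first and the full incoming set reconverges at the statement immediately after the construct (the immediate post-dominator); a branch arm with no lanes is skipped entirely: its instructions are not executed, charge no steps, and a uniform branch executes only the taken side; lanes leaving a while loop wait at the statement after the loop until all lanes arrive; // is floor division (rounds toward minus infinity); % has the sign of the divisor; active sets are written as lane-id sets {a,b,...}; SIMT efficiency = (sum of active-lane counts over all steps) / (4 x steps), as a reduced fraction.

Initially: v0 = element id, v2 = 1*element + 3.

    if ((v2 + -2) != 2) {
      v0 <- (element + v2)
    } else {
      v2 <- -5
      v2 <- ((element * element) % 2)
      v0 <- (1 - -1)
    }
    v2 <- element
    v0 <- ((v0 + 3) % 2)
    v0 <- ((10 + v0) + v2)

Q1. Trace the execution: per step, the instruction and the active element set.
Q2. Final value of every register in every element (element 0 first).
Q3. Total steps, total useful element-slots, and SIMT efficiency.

step 0: eval ((v2 + -2) != 2)        {0,1,2,3}
step 1: v0 <- (element + v2)         {0,2,3}
step 2: v2 <- -5                     {1}
step 3: v2 <- ((element * element) % 2) {1}
step 4: v0 <- (1 - -1)               {1}
step 5: v2 <- element                {0,1,2,3}
step 6: v0 <- ((v0 + 3) % 2)         {0,1,2,3}
step 7: v0 <- ((10 + v0) + v2)       {0,1,2,3}

Answer: 8 steps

v0: 10,12,12,13
v2: 0,1,2,3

steps = 8; useful = 22; efficiency = 22/32 = 11/16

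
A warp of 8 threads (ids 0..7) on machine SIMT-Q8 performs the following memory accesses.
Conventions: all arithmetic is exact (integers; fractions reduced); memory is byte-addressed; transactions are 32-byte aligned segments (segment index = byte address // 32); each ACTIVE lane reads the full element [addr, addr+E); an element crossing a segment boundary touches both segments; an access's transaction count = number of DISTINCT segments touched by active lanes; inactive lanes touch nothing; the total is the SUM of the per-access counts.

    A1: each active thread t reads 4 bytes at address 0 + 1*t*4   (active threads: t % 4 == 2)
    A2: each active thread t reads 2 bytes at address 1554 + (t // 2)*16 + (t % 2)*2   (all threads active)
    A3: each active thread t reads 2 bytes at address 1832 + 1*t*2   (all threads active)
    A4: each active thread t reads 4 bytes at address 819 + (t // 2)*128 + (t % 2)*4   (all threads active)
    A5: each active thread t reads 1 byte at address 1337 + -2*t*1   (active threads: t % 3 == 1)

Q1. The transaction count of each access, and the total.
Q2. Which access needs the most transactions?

A1: 1 transaction
A2: 3 transactions
A3: 1 transaction
A4: 4 transactions
A5: 1 transaction

Answer: 1,3,1,4,1; total 10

Answer: A4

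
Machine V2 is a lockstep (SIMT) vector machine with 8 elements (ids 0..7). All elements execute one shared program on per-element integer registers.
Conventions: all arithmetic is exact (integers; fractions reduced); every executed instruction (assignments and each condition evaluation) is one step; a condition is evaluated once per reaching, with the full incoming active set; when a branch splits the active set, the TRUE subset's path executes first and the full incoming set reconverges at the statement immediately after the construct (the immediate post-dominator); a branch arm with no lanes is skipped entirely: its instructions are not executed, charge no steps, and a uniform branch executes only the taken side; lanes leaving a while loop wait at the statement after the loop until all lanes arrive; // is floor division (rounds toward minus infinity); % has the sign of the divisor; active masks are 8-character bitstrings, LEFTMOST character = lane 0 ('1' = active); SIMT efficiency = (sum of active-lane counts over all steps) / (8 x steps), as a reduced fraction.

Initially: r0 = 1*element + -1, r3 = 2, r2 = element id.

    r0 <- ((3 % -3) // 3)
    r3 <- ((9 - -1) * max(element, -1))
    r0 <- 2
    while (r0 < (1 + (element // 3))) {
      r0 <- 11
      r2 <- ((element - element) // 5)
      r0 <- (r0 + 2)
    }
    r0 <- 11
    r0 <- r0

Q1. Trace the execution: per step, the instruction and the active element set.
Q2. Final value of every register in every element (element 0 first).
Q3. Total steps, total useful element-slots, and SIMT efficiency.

step 0: r0 <- ((3 % -3) // 3)        11111111
step 1: r3 <- ((9 - -1) * max(element, -1)) 11111111
step 2: r0 <- 2                      11111111
step 3: eval (r0 < (1 + (element // 3))) 11111111
step 4: r0 <- 11                     00000011
step 5: r2 <- ((element - element) // 5) 00000011
step 6: r0 <- (r0 + 2)               00000011
step 7: eval (r0 < (1 + (element // 3))) 00000011
step 8: r0 <- 11                     11111111
step 9: r0 <- r0                     11111111

Answer: 10 steps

r0: 11,11,11,11,11,11,11,11
r3: 0,10,20,30,40,50,60,70
r2: 0,1,2,3,4,5,0,0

steps = 10; useful = 56; efficiency = 56/80 = 7/10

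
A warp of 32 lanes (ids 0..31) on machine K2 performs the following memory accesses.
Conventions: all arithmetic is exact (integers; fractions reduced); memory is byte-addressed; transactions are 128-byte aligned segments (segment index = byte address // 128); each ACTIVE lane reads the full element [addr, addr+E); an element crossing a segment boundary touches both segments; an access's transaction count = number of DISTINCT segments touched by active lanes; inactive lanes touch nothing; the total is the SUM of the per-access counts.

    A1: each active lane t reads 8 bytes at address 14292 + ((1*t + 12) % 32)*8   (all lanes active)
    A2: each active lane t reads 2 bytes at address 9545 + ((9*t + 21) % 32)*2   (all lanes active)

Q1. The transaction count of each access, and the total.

A1: 3 transactions
A2: 2 transactions

Answer: 3,2; total 5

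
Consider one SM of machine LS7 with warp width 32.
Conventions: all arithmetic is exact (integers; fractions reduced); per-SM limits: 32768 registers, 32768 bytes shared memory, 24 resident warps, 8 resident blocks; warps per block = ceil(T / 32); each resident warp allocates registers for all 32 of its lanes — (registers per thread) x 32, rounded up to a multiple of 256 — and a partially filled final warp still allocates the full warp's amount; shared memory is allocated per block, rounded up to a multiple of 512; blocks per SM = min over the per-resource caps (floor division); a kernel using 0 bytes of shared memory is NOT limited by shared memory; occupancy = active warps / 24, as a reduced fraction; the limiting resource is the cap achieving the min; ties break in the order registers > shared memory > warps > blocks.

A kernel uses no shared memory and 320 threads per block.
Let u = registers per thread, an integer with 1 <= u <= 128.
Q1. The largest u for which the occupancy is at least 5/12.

Answer: u = 96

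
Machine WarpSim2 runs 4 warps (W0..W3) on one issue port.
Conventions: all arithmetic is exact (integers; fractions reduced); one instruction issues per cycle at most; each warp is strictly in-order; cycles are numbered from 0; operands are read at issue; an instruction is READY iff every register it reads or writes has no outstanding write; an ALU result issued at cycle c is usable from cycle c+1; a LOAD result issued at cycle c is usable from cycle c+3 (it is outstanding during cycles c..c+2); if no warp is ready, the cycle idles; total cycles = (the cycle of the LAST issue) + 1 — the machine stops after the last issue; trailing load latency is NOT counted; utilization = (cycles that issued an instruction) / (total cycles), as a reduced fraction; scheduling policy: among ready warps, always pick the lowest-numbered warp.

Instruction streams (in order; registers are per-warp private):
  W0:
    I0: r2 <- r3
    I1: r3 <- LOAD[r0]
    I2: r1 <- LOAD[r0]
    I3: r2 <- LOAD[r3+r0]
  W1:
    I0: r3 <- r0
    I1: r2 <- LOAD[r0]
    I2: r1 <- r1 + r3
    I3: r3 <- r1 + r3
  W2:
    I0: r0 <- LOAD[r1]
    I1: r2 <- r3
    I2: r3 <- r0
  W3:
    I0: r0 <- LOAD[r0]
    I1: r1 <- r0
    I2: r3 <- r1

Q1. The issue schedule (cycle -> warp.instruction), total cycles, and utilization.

cycle 0: W0.I0
cycle 1: W0.I1
cycle 2: W0.I2
cycle 3: W1.I0
cycle 4: W0.I3
cycle 5: W1.I1
cycle 6: W1.I2
cycle 7: W1.I3
cycle 8: W2.I0
cycle 9: W2.I1
cycle 10: W3.I0
cycle 11: W2.I2
cycle 12: idle
cycle 13: W3.I1
cycle 14: W3.I2

Answer: 15 cycles, utilization 14/15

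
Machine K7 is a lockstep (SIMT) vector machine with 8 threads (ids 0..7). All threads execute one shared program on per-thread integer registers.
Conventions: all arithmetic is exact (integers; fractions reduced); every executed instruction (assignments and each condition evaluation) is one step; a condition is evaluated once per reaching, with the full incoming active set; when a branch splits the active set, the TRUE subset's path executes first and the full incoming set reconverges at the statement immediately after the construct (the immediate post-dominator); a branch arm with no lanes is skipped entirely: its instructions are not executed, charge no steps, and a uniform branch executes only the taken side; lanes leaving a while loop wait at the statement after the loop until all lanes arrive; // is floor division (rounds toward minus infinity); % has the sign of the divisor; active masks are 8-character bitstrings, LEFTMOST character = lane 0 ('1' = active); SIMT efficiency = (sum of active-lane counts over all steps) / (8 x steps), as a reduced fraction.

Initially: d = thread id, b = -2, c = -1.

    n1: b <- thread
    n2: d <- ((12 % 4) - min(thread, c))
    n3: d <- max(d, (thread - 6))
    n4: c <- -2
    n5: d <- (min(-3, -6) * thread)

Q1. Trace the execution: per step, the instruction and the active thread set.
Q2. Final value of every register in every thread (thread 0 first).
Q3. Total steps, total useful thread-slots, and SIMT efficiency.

step 0: b <- thread                  11111111
step 1: d <- ((12 % 4) - min(thread, c)) 11111111
step 2: d <- max(d, (thread - 6))    11111111
step 3: c <- -2                      11111111
step 4: d <- (min(-3, -6) * thread)  11111111

Answer: 5 steps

d: 0,-6,-12,-18,-24,-30,-36,-42
b: 0,1,2,3,4,5,6,7
c: -2,-2,-2,-2,-2,-2,-2,-2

steps = 5; useful = 40; efficiency = 40/40 = 1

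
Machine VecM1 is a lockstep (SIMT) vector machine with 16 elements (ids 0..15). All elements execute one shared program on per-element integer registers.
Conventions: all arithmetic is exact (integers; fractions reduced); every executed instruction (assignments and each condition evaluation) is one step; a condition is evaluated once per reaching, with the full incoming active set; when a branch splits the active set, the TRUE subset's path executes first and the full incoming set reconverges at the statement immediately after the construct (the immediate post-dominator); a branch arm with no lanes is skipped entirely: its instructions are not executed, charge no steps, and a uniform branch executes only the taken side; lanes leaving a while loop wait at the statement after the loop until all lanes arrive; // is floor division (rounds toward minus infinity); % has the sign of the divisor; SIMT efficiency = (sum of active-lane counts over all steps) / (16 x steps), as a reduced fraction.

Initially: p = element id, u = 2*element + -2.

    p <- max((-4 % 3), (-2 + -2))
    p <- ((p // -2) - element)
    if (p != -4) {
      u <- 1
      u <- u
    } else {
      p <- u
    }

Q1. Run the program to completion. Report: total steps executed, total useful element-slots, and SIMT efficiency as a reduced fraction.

Answer: 6 steps, 79 useful, 79/96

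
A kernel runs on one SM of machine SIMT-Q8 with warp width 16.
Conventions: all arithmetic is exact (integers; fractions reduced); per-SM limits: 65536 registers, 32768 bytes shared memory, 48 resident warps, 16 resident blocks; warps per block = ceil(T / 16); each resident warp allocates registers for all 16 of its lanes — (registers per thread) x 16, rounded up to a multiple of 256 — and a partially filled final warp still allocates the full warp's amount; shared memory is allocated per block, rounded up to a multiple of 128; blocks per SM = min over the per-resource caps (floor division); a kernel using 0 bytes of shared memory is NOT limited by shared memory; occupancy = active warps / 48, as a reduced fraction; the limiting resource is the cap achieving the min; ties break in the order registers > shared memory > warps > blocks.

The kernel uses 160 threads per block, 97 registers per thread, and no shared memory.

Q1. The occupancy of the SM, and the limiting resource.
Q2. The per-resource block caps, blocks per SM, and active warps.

Answer: occupancy 5/8, limited by registers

registers: 3 blocks
shared memory: no limit (kernel uses none)
warps: 4 blocks
blocks: 16 blocks

Answer: 3 blocks, 30 active warps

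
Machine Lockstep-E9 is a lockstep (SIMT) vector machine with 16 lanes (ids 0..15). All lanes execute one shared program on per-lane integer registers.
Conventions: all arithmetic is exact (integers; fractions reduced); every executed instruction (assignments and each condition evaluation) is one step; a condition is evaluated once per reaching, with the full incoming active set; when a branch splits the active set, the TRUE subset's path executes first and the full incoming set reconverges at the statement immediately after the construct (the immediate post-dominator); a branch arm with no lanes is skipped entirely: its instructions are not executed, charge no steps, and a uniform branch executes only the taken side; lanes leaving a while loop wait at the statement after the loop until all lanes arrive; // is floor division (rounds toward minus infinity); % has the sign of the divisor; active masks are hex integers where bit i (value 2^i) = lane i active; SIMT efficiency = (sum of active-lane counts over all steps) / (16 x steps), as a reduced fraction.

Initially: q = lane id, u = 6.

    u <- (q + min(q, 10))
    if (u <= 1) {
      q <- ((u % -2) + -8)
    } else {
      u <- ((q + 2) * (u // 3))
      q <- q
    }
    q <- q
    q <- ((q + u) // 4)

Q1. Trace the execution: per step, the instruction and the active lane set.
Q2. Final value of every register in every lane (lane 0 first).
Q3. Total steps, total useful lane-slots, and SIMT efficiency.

step 0: u <- (q + min(q, 10))        0xffff
step 1: eval (u <= 1)                0xffff
step 2: q <- ((u % -2) + -8)         0x0001
step 3: u <- ((q + 2) * (u // 3))    0xfffe
step 4: q <- q                       0xfffe
step 5: q <- q                       0xffff
step 6: q <- ((q + u) // 4)          0xffff

Answer: 7 steps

q: -2,0,1,3,4,6,9,10,14,18,20,25,27,29,35,37
u: 0,0,4,10,12,21,32,36,50,66,72,91,98,105,128,136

steps = 7; useful = 95; efficiency = 95/112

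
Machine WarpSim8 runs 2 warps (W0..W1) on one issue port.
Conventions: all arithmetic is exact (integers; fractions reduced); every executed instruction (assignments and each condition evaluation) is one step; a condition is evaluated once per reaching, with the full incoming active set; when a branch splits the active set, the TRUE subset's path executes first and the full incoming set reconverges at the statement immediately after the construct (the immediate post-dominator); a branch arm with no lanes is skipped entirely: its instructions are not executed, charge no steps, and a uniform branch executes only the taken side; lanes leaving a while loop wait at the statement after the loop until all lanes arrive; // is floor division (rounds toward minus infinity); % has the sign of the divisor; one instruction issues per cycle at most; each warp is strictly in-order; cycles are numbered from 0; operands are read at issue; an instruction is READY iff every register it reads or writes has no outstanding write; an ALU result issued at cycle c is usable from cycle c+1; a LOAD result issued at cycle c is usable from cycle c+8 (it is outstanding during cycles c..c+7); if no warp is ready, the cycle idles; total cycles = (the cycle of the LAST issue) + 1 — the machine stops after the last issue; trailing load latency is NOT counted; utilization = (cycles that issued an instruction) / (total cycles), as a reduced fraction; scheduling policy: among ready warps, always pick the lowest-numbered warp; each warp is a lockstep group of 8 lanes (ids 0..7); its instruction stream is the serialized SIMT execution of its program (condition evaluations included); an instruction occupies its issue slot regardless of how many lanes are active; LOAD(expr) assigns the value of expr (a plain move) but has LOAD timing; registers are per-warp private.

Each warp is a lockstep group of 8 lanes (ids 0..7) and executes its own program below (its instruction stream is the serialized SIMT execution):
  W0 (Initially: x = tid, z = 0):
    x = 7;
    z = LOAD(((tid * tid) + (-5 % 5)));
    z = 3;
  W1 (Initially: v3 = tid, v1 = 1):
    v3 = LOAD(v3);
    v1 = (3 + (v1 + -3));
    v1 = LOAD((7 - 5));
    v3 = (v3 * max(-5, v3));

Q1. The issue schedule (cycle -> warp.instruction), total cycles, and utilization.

cycle 0: W0.I0
cycle 1: W0.I1
cycle 2: W1.I0
cycle 3: W1.I1
cycle 4: W1.I2
cycle 5: idle
cycle 6: idle
cycle 7: idle
cycle 8: idle
cycle 9: W0.I2
cycle 10: W1.I3

Answer: 11 cycles, utilization 7/11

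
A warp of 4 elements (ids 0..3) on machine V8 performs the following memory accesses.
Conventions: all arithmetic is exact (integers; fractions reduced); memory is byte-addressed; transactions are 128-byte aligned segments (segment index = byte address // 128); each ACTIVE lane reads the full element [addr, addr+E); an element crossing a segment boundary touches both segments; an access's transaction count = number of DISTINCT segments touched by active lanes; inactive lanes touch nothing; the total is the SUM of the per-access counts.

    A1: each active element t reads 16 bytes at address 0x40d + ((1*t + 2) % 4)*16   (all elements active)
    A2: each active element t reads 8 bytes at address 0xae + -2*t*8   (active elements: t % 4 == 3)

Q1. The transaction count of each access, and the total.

A1: 1 transaction
A2: 2 transactions

Answer: 1,2; total 3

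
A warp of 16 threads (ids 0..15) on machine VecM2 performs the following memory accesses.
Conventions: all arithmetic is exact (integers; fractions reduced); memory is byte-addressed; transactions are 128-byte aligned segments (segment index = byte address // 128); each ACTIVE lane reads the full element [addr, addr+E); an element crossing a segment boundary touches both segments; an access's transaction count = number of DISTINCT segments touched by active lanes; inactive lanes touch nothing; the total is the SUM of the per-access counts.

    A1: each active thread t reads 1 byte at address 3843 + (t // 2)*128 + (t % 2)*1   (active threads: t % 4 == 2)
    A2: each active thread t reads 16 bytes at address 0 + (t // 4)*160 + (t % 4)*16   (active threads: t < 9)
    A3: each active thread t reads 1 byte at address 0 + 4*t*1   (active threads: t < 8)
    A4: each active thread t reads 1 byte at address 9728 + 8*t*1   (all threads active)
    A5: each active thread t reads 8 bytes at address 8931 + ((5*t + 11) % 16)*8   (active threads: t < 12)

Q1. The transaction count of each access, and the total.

A1: 4 transactions
A2: 3 transactions
A3: 1 transaction
A4: 1 transaction
A5: 2 transactions

Answer: 4,3,1,1,2; total 11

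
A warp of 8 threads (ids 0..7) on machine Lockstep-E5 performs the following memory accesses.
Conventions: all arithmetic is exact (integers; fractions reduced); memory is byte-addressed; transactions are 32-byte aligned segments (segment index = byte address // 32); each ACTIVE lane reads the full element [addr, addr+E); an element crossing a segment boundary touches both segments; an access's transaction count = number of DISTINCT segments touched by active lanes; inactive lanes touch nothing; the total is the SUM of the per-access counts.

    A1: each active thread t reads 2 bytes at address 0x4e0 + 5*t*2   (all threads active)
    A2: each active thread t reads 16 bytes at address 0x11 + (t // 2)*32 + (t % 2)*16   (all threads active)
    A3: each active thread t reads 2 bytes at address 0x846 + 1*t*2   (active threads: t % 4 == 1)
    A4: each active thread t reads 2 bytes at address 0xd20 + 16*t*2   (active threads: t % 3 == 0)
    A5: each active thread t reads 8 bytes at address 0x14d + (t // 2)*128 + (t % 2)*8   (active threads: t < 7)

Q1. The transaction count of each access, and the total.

A1: 3 transactions
A2: 5 transactions
A3: 1 transaction
A4: 3 transactions
A5: 4 transactions

Answer: 3,5,1,3,4; total 16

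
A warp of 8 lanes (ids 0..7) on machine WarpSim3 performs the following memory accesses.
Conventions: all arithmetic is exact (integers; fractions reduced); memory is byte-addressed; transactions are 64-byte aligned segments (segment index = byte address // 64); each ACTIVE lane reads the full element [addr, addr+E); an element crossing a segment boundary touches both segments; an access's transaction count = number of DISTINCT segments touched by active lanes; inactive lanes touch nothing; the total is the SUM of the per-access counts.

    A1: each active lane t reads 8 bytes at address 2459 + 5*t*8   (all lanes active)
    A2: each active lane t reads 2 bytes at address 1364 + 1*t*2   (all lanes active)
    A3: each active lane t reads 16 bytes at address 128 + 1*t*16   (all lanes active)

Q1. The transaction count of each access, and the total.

A1: 5 transactions
A2: 1 transaction
A3: 2 transactions

Answer: 5,1,2; total 8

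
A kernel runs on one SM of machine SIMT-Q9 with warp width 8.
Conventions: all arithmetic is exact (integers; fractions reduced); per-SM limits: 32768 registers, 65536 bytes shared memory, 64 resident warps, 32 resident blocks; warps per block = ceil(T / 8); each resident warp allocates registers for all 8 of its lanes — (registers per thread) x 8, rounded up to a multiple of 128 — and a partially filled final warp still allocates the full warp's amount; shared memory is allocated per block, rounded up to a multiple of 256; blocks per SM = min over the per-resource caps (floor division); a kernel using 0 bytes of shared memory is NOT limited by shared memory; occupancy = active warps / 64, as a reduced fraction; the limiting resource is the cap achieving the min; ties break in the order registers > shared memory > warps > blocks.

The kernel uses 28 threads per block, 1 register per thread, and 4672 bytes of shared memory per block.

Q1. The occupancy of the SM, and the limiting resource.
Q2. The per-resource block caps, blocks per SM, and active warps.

Answer: occupancy 13/16, limited by shared memory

registers: 64 blocks
shared memory: 13 blocks
warps: 16 blocks
blocks: 32 blocks

Answer: 13 blocks, 52 active warps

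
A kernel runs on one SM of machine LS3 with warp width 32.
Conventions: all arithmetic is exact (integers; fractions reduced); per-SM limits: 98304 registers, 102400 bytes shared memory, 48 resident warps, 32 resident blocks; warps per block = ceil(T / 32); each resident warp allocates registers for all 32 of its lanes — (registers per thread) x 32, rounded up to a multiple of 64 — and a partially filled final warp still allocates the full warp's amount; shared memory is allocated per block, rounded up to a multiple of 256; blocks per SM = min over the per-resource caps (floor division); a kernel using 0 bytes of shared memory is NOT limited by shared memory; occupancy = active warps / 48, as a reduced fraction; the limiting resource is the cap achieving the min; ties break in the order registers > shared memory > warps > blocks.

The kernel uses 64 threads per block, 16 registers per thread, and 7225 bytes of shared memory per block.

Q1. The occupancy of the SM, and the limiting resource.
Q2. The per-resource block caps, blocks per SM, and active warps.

Answer: occupancy 13/24, limited by shared memory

registers: 96 blocks
shared memory: 13 blocks
warps: 24 blocks
blocks: 32 blocks

Answer: 13 blocks, 26 active warps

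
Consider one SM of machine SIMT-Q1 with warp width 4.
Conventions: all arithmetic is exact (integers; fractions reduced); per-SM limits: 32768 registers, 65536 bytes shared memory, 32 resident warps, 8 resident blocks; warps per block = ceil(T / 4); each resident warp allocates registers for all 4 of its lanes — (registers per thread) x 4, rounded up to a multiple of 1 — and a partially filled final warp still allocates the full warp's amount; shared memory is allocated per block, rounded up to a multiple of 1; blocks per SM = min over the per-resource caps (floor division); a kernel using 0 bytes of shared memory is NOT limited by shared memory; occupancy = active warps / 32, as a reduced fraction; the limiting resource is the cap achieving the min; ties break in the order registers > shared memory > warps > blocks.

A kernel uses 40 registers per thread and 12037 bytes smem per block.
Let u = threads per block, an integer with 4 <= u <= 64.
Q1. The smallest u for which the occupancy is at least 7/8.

Answer: u = 21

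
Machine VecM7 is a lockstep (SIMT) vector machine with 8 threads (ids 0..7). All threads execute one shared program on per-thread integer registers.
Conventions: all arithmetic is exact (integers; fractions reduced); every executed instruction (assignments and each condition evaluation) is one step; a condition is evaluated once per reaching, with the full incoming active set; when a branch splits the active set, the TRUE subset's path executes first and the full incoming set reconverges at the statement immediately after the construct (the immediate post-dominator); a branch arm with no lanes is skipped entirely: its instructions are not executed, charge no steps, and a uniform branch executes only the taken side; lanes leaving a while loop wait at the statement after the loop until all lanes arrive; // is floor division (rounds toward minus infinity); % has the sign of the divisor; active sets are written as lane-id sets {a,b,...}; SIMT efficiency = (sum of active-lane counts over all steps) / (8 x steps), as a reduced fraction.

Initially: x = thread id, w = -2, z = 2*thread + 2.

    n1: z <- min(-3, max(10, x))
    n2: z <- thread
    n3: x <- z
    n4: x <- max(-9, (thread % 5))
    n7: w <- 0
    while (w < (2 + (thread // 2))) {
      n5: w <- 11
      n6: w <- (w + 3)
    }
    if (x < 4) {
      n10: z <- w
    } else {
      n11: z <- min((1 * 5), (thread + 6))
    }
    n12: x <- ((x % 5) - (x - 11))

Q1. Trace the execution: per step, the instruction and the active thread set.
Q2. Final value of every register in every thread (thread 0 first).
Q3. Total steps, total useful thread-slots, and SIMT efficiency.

step 0: z <- min(-3, max(10, x))     {0,1,2,3,4,5,6,7}
step 1: z <- thread                  {0,1,2,3,4,5,6,7}
step 2: x <- z                       {0,1,2,3,4,5,6,7}
step 3: x <- max(-9, (thread % 5))   {0,1,2,3,4,5,6,7}
step 4: w <- 0                       {0,1,2,3,4,5,6,7}
step 5: eval (w < (2 + (thread // 2))) {0,1,2,3,4,5,6,7}
step 6: w <- 11                      {0,1,2,3,4,5,6,7}
step 7: w <- (w + 3)                 {0,1,2,3,4,5,6,7}
step 8: eval (w < (2 + (thread // 2))) {0,1,2,3,4,5,6,7}
step 9: eval (x < 4)                 {0,1,2,3,4,5,6,7}
step 10: z <- w                       {0,1,2,3,5,6,7}
step 11: z <- min((1 * 5), (thread + 6)) {4}
step 12: x <- ((x % 5) - (x - 11))    {0,1,2,3,4,5,6,7}

Answer: 13 steps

x: 11,11,11,11,11,11,11,11
w: 14,14,14,14,14,14,14,14
z: 14,14,14,14,5,14,14,14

steps = 13; useful = 96; efficiency = 96/104 = 12/13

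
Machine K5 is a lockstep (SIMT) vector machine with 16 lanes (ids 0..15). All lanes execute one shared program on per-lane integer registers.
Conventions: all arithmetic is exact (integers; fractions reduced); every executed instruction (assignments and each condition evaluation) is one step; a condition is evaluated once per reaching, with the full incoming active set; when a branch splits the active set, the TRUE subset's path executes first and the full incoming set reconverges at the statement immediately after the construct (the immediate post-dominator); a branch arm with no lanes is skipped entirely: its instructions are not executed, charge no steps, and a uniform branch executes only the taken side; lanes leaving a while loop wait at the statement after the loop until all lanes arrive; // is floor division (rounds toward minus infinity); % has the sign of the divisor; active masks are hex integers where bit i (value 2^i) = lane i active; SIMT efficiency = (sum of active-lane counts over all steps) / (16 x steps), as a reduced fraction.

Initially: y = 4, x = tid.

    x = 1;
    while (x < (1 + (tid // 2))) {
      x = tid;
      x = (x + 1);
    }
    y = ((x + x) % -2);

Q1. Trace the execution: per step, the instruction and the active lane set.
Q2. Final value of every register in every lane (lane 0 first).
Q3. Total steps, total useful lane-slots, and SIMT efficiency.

step 0: x <- 1                       0xffff
step 1: eval (x < (1 + (tid // 2)))  0xffff
step 2: x <- tid                     0xfffc
step 3: x <- (x + 1)                 0xfffc
step 4: eval (x < (1 + (tid // 2)))  0xfffc
step 5: y <- ((x + x) % -2)          0xffff

Answer: 6 steps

y: 0,0,0,0,0,0,0,0,0,0,0,0,0,0,0,0
x: 1,1,3,4,5,6,7,8,9,10,11,12,13,14,15,16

steps = 6; useful = 90; efficiency = 90/96 = 15/16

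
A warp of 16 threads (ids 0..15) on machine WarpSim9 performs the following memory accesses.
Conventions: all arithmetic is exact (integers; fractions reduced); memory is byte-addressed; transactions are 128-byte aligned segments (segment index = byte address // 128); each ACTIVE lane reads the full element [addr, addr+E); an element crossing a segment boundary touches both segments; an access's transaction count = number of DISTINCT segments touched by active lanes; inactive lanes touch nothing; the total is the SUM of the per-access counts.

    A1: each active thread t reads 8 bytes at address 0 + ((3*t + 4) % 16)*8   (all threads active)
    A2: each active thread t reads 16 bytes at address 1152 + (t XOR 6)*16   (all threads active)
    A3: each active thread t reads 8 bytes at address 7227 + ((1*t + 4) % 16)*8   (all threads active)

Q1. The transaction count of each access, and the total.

A1: 1 transaction
A2: 2 transactions
A3: 2 transactions

Answer: 1,2,2; total 5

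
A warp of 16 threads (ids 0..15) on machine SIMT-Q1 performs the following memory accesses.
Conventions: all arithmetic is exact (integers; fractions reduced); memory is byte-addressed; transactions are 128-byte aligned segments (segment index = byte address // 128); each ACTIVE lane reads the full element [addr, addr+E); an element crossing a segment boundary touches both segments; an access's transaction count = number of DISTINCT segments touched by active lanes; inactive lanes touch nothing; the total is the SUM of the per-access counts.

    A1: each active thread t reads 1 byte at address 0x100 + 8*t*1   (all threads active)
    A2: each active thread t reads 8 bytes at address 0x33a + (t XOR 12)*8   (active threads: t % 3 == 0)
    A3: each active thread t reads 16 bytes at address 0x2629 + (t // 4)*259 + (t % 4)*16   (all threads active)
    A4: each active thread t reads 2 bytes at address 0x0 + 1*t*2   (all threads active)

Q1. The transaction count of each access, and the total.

A1: 1 transaction
A2: 2 transactions
A3: 4 transactions
A4: 1 transaction

Answer: 1,2,4,1; total 8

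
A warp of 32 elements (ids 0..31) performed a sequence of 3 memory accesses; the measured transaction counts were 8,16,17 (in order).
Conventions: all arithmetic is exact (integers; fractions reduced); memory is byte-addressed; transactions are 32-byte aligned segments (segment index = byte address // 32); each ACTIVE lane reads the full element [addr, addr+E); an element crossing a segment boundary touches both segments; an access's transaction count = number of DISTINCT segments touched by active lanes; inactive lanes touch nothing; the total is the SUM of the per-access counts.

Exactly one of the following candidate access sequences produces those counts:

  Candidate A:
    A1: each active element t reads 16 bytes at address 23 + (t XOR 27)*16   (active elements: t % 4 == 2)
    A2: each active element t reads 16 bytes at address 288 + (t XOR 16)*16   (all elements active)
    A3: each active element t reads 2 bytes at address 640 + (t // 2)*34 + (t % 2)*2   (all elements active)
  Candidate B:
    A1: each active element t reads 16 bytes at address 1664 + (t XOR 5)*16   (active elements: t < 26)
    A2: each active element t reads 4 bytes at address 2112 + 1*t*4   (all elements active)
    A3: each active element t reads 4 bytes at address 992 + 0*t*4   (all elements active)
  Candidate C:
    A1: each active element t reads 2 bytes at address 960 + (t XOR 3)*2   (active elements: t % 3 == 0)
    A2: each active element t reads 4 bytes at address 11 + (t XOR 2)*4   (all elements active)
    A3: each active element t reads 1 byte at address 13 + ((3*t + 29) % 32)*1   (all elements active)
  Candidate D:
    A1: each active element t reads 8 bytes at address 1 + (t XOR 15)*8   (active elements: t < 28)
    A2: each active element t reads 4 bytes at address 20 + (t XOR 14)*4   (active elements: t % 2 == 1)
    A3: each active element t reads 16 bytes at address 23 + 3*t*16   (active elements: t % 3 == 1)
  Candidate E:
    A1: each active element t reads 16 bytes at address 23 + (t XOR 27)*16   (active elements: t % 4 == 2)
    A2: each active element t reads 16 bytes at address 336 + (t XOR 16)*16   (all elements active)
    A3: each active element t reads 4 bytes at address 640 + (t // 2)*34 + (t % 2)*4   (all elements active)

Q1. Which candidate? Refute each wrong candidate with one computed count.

B: A1 gives 13 transactions, not 8
C: A1 gives 2 transactions, not 8
D: A1 gives 9 transactions, not 8
E: A2 gives 17 transactions, not 16
A: all counts match (8,16,17)

Answer: A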